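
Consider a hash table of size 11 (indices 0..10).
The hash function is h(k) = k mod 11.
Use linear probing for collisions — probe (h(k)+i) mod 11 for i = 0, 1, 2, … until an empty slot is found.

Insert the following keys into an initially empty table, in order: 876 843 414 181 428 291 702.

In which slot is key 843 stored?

8

876: h=7 → slot 7
843: h=7, probe 7,8 → slot 8
414: h=7, probe 7,8,9 → slot 9
181: h=5 → slot 5
428: h=10 → slot 10
291: h=5, probe 5,6 → slot 6
702: h=9, probe 9,10,0 → slot 0
Table: [702, ∅, ∅, ∅, ∅, 181, 291, 876, 843, 414, 428]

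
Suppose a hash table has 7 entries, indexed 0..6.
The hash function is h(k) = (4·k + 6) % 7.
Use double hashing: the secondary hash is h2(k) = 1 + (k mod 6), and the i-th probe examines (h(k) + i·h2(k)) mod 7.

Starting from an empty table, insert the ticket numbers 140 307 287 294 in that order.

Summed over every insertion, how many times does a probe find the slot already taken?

2

Insert 140: h=6, slot 6 empty → index 6.
Insert 307: h=2, slot 2 empty → index 2.
Insert 287: h=6, h2=6, slot 6 occupied → index 5.
Insert 294: h=6, h2=1, slot 6 occupied → index 0.
Table: [294, —, 307, —, —, 287, 140]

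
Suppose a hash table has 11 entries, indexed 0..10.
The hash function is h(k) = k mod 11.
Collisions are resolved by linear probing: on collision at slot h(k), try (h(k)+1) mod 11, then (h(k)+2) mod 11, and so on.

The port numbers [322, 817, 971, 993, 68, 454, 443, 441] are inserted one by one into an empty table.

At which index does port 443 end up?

322 hashes to 3; slot 3 is free -> place at 3.
817 hashes to 3; 3 taken -> place at 4.
971 hashes to 3; 3,4 taken -> place at 5.
993 hashes to 3; 3,4,5 taken -> place at 6.
68 hashes to 2; slot 2 is free -> place at 2.
454 hashes to 3; 3,4,5,6 taken -> place at 7.
443 hashes to 3; 3,4,5,6,7 taken -> place at 8.
441 hashes to 1; slot 1 is free -> place at 1.
Table: [-, 441, 68, 322, 817, 971, 993, 454, 443, -, -]

8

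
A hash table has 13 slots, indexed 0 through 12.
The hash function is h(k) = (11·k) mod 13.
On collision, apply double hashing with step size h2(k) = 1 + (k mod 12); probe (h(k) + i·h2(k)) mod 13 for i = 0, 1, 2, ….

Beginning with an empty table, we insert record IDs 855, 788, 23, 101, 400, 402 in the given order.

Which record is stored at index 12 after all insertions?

101

855 hashes to 6; slot 6 is free -> place at 6.
788 hashes to 10; slot 10 is free -> place at 10.
23 hashes to 6, h2=12; 6 taken -> place at 5.
101 hashes to 6, h2=6; 6 taken -> place at 12.
400 hashes to 6, h2=5; 6 taken -> place at 11.
402 hashes to 2; slot 2 is free -> place at 2.
Table: [., ., 402, ., ., 23, 855, ., ., ., 788, 400, 101]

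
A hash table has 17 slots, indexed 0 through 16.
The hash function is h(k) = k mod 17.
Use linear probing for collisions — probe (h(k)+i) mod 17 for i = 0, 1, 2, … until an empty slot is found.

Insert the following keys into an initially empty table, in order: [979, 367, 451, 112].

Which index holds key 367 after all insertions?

11

979: h=10 → slot 10
367: h=10, probe 10,11 → slot 11
451: h=9 → slot 9
112: h=10, probe 10,11,12 → slot 12
Table: [—, —, —, —, —, —, —, —, —, 451, 979, 367, 112, —, —, —, —]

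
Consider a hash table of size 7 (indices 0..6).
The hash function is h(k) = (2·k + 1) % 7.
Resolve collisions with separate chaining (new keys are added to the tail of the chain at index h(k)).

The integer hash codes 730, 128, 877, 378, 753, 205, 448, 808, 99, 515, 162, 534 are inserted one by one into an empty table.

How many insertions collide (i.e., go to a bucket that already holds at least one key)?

7

Insert 730: h=5, bucket 5 empty → new chain.
Insert 128: h=5, bucket 5 nonempty → append to chain.
Insert 877: h=5, bucket 5 nonempty → append to chain.
Insert 378: h=1, bucket 1 empty → new chain.
Insert 753: h=2, bucket 2 empty → new chain.
Insert 205: h=5, bucket 5 nonempty → append to chain.
Insert 448: h=1, bucket 1 nonempty → append to chain.
Insert 808: h=0, bucket 0 empty → new chain.
Insert 99: h=3, bucket 3 empty → new chain.
Insert 515: h=2, bucket 2 nonempty → append to chain.
Insert 162: h=3, bucket 3 nonempty → append to chain.
Insert 534: h=5, bucket 5 nonempty → append to chain.
Final buckets:
0: 808
1: 378 -> 448
2: 753 -> 515
3: 99 -> 162
4: _
5: 730 -> 128 -> 877 -> 205 -> 534
6: _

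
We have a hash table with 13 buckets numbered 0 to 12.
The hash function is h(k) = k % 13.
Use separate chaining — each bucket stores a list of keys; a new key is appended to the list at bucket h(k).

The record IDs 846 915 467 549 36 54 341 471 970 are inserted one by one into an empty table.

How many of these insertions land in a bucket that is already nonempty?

846 -> bucket 1
915 -> bucket 5
467 -> bucket 12
549 -> bucket 3
36 -> bucket 10
54 -> bucket 2
341 -> bucket 3 (collision)
471 -> bucket 3 (collision)
970 -> bucket 8
Final buckets:
0: —
1: 846
2: 54
3: 549 -> 341 -> 471
4: —
5: 915
6: —
7: —
8: 970
9: —
10: 36
11: —
12: 467

2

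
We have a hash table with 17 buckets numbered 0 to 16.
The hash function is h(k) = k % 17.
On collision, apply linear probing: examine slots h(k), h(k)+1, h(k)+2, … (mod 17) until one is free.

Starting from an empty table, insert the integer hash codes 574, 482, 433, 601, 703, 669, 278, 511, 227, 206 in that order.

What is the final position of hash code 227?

12

574 hashes to 13; slot 13 is free => place at 13.
482 hashes to 6; slot 6 is free => place at 6.
433 hashes to 8; slot 8 is free => place at 8.
601 hashes to 6; 6 taken => place at 7.
703 hashes to 6; 6,7,8 taken => place at 9.
669 hashes to 6; 6,7,8,9 taken => place at 10.
278 hashes to 6; 6,7,8,9,10 taken => place at 11.
511 hashes to 1; slot 1 is free => place at 1.
227 hashes to 6; 6,7,8,9,10,11 taken => place at 12.
206 hashes to 2; slot 2 is free => place at 2.
Table: [-, 511, 206, -, -, -, 482, 601, 433, 703, 669, 278, 227, 574, -, -, -]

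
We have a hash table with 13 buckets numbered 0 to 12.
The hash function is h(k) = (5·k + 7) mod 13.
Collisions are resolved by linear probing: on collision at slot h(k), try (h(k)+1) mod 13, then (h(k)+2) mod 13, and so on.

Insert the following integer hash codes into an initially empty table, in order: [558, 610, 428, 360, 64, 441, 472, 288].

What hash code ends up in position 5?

64

558: h=2 -> slot 2
610: h=2, probe 2,3 -> slot 3
428: h=2, probe 2,3,4 -> slot 4
360: h=0 -> slot 0
64: h=2, probe 2,3,4,5 -> slot 5
441: h=2, probe 2,3,4,5,6 -> slot 6
472: h=1 -> slot 1
288: h=4, probe 4,5,6,7 -> slot 7
Table: [360, 472, 558, 610, 428, 64, 441, 288, —, —, —, —, —]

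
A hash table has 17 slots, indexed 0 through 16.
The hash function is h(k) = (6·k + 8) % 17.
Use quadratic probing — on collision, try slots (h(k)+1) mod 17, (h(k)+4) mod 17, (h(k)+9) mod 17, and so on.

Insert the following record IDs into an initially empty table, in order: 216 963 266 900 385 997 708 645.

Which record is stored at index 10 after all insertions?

385

216 hashes to 12; slot 12 is free -> place at 12.
963 hashes to 6; slot 6 is free -> place at 6.
266 hashes to 6; 6 taken -> place at 7.
900 hashes to 2; slot 2 is free -> place at 2.
385 hashes to 6; 6,7 taken -> place at 10.
997 hashes to 6; 6,7,10 taken -> place at 15.
708 hashes to 6; 6,7,10,15 taken -> place at 5.
645 hashes to 2; 2 taken -> place at 3.
Table: [_, _, 900, 645, _, 708, 963, 266, _, _, 385, _, 216, _, _, 997, _]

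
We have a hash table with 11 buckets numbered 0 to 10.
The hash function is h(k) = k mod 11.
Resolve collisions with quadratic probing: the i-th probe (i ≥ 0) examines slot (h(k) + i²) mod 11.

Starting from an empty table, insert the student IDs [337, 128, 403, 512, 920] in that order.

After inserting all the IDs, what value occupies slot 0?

403

337 hashes to 7; slot 7 is free => place at 7.
128 hashes to 7; 7 taken => place at 8.
403 hashes to 7; 7,8 taken => place at 0.
512 hashes to 6; slot 6 is free => place at 6.
920 hashes to 7; 7,8,0 taken => place at 5.
Table: [403, ∅, ∅, ∅, ∅, 920, 512, 337, 128, ∅, ∅]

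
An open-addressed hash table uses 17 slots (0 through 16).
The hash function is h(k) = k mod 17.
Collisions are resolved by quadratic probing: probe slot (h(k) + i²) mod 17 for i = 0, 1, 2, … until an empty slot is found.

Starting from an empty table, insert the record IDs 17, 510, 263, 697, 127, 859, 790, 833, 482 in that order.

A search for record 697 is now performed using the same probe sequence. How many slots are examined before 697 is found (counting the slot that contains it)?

Insert 17: h=0, slot 0 empty -> index 0.
Insert 510: h=0, slot 0 occupied -> index 1.
Insert 263: h=8, slot 8 empty -> index 8.
Insert 697: h=0, slots 0,1 occupied -> index 4.
Insert 127: h=8, slot 8 occupied -> index 9.
Insert 859: h=9, slot 9 occupied -> index 10.
Insert 790: h=8, slots 8,9 occupied -> index 12.
Insert 833: h=0, slots 0,1,4,9 occupied -> index 16.
Insert 482: h=6, slot 6 empty -> index 6.
Table: [17, 510, —, —, 697, —, 482, —, 263, 127, 859, —, 790, —, —, —, 833]
Lookup 697: h=0, probe 0,1,4 → found at 4.

3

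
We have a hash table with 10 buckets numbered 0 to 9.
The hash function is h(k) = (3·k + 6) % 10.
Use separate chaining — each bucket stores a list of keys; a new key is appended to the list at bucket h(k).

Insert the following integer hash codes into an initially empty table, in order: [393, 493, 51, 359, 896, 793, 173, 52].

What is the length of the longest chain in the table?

4

Insert 393: h=5, bucket 5 empty -> new chain.
Insert 493: h=5, bucket 5 nonempty -> append to chain.
Insert 51: h=9, bucket 9 empty -> new chain.
Insert 359: h=3, bucket 3 empty -> new chain.
Insert 896: h=4, bucket 4 empty -> new chain.
Insert 793: h=5, bucket 5 nonempty -> append to chain.
Insert 173: h=5, bucket 5 nonempty -> append to chain.
Insert 52: h=2, bucket 2 empty -> new chain.
Final buckets:
0: ∅
1: ∅
2: 52
3: 359
4: 896
5: 393 -> 493 -> 793 -> 173
6: ∅
7: ∅
8: ∅
9: 51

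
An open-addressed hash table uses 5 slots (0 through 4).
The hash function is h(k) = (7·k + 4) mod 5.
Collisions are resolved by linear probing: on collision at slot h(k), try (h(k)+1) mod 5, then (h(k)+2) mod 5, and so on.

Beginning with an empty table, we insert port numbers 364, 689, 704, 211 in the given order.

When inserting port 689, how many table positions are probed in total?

Insert 364: h=2, slot 2 empty -> index 2.
Insert 689: h=2, slot 2 occupied -> index 3.
Insert 704: h=2, slots 2,3 occupied -> index 4.
Insert 211: h=1, slot 1 empty -> index 1.
Table: [—, 211, 364, 689, 704]

2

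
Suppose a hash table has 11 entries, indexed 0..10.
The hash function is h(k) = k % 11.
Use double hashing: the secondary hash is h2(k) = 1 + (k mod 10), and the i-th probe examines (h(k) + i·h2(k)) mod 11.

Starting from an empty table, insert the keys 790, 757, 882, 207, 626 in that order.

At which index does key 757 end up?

6

790: h=9 -> slot 9
757: h=9, h2=8, probe 9,6 -> slot 6
882: h=2 -> slot 2
207: h=9, h2=8, probe 9,6,3 -> slot 3
626: h=10 -> slot 10
Table: [—, —, 882, 207, —, —, 757, —, —, 790, 626]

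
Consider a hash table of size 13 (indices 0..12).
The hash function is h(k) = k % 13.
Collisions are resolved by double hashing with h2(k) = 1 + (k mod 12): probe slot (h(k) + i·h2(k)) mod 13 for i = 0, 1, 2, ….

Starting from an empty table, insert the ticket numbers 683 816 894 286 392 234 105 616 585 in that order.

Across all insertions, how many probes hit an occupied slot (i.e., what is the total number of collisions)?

683 hashes to 7; slot 7 is free => place at 7.
816 hashes to 10; slot 10 is free => place at 10.
894 hashes to 10, h2=7; 10 taken => place at 4.
286 hashes to 0; slot 0 is free => place at 0.
392 hashes to 2; slot 2 is free => place at 2.
234 hashes to 0, h2=7; 0,7 taken => place at 1.
105 hashes to 1, h2=10; 1 taken => place at 11.
616 hashes to 5; slot 5 is free => place at 5.
585 hashes to 0, h2=10; 0,10,7,4,1,11 taken => place at 8.
Table: [286, 234, 392, ∅, 894, 616, ∅, 683, 585, ∅, 816, 105, ∅]

10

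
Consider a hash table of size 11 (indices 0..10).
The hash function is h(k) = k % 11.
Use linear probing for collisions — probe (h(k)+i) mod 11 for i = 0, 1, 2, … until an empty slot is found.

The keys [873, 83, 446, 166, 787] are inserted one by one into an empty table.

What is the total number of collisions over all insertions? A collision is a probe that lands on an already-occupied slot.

3

Insert 873: h=4, slot 4 empty -> index 4.
Insert 83: h=6, slot 6 empty -> index 6.
Insert 446: h=6, slot 6 occupied -> index 7.
Insert 166: h=1, slot 1 empty -> index 1.
Insert 787: h=6, slots 6,7 occupied -> index 8.
Table: [∅, 166, ∅, ∅, 873, ∅, 83, 446, 787, ∅, ∅]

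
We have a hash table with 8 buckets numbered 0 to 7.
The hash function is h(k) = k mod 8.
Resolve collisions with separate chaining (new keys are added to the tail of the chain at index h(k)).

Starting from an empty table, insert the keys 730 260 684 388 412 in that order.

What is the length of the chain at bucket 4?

Insert 730: h=2, bucket 2 empty → new chain.
Insert 260: h=4, bucket 4 empty → new chain.
Insert 684: h=4, bucket 4 nonempty → append to chain.
Insert 388: h=4, bucket 4 nonempty → append to chain.
Insert 412: h=4, bucket 4 nonempty → append to chain.
Final buckets:
0: -
1: -
2: 730
3: -
4: 260 -> 684 -> 388 -> 412
5: -
6: -
7: -

4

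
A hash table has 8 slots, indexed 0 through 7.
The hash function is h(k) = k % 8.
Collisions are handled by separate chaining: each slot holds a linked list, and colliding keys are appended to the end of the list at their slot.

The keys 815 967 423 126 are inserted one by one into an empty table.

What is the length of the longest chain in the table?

815 -> bucket 7
967 -> bucket 7 (collision)
423 -> bucket 7 (collision)
126 -> bucket 6
Final buckets:
0: —
1: —
2: —
3: —
4: —
5: —
6: 126
7: 815 -> 967 -> 423

3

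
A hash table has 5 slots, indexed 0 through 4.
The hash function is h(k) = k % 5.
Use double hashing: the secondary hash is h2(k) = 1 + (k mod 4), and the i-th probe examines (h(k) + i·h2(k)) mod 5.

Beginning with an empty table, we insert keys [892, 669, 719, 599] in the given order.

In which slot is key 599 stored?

1

892 hashes to 2; slot 2 is free → place at 2.
669 hashes to 4; slot 4 is free → place at 4.
719 hashes to 4, h2=4; 4 taken → place at 3.
599 hashes to 4, h2=4; 4,3,2 taken → place at 1.
Table: [-, 599, 892, 719, 669]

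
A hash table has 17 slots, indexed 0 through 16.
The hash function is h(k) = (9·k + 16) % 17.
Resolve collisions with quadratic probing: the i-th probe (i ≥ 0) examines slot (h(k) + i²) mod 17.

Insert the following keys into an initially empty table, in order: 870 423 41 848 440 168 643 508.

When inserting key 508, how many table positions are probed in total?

5

870: h=9 -> slot 9
423: h=15 -> slot 15
41: h=11 -> slot 11
848: h=15, probe 15,16 -> slot 16
440: h=15, probe 15,16,2 -> slot 2
168: h=15, probe 15,16,2,7 -> slot 7
643: h=6 -> slot 6
508: h=15, probe 15,16,2,7,14 -> slot 14
Table: [—, —, 440, —, —, —, 643, 168, —, 870, —, 41, —, —, 508, 423, 848]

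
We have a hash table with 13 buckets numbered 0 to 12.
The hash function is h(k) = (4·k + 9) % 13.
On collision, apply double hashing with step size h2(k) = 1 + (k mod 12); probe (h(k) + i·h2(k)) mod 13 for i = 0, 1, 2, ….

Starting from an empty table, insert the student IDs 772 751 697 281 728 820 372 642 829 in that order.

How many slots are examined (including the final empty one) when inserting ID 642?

4

772 hashes to 3; slot 3 is free => place at 3.
751 hashes to 10; slot 10 is free => place at 10.
697 hashes to 2; slot 2 is free => place at 2.
281 hashes to 2, h2=6; 2 taken => place at 8.
728 hashes to 9; slot 9 is free => place at 9.
820 hashes to 0; slot 0 is free => place at 0.
372 hashes to 2, h2=1; 2,3 taken => place at 4.
642 hashes to 3, h2=7; 3,10,4 taken => place at 11.
829 hashes to 10, h2=2; 10 taken => place at 12.
Table: [820, ., 697, 772, 372, ., ., ., 281, 728, 751, 642, 829]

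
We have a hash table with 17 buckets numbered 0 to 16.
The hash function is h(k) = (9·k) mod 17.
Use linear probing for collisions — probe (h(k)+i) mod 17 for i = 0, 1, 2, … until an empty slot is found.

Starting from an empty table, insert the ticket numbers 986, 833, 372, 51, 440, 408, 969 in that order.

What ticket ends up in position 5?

Insert 986: h=0, slot 0 empty => index 0.
Insert 833: h=0, slot 0 occupied => index 1.
Insert 372: h=16, slot 16 empty => index 16.
Insert 51: h=0, slots 0,1 occupied => index 2.
Insert 440: h=16, slots 16,0,1,2 occupied => index 3.
Insert 408: h=0, slots 0,1,2,3 occupied => index 4.
Insert 969: h=0, slots 0,1,2,3,4 occupied => index 5.
Table: [986, 833, 51, 440, 408, 969, ∅, ∅, ∅, ∅, ∅, ∅, ∅, ∅, ∅, ∅, 372]

969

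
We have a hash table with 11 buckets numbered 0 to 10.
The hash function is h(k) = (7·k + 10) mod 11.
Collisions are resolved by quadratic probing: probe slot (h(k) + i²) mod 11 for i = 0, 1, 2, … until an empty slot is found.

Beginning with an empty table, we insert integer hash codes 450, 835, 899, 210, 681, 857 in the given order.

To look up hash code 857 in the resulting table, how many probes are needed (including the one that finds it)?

450: h=3 → slot 3
835: h=3, probe 3,4 → slot 4
899: h=0 → slot 0
210: h=6 → slot 6
681: h=3, probe 3,4,7 → slot 7
857: h=3, probe 3,4,7,1 → slot 1
Table: [899, 857, —, 450, 835, —, 210, 681, —, —, —]
Lookup 857: h=3, probe 3,4,7,1 → found at 1.

4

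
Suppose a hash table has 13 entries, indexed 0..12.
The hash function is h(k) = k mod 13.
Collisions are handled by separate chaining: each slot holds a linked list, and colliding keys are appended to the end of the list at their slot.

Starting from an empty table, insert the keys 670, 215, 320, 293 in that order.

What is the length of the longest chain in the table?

3

670 -> bucket 7
215 -> bucket 7 (collision)
320 -> bucket 8
293 -> bucket 7 (collision)
Final buckets:
0: _
1: _
2: _
3: _
4: _
5: _
6: _
7: 670 -> 215 -> 293
8: 320
9: _
10: _
11: _
12: _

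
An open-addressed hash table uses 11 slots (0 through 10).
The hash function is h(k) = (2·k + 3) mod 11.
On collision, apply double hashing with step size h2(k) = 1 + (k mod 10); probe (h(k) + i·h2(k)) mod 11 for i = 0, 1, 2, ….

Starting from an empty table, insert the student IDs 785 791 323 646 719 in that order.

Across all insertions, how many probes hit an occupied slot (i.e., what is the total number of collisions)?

2

Insert 785: h=0, slot 0 empty => index 0.
Insert 791: h=1, slot 1 empty => index 1.
Insert 323: h=0, h2=4, slot 0 occupied => index 4.
Insert 646: h=8, slot 8 empty => index 8.
Insert 719: h=0, h2=10, slot 0 occupied => index 10.
Table: [785, 791, ., ., 323, ., ., ., 646, ., 719]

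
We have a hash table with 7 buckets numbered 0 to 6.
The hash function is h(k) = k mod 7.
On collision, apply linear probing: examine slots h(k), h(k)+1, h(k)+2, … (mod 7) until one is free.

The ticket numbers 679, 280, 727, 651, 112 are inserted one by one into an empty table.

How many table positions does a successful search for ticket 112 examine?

679: h=0 → slot 0
280: h=0, probe 0,1 → slot 1
727: h=6 → slot 6
651: h=0, probe 0,1,2 → slot 2
112: h=0, probe 0,1,2,3 → slot 3
Table: [679, 280, 651, 112, ., ., 727]
Lookup 112: h=0, probe 0,1,2,3 → found at 3.

4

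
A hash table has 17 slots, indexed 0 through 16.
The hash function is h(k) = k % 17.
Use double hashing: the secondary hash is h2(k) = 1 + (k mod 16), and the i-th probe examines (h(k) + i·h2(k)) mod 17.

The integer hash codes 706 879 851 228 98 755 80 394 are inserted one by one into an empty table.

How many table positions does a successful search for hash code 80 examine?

3

Insert 706: h=9, slot 9 empty -> index 9.
Insert 879: h=12, slot 12 empty -> index 12.
Insert 851: h=1, slot 1 empty -> index 1.
Insert 228: h=7, slot 7 empty -> index 7.
Insert 98: h=13, slot 13 empty -> index 13.
Insert 755: h=7, h2=4, slot 7 occupied -> index 11.
Insert 80: h=12, h2=1, slots 12,13 occupied -> index 14.
Insert 394: h=3, slot 3 empty -> index 3.
Table: [—, 851, —, 394, —, —, —, 228, —, 706, —, 755, 879, 98, 80, —, —]
Lookup 80: h=12, h2=1, probe 12,13,14 → found at 14.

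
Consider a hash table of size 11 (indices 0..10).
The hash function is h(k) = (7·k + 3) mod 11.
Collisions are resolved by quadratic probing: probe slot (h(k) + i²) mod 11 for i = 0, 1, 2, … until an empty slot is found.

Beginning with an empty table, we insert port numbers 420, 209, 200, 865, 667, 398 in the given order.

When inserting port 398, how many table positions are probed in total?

420 hashes to 6; slot 6 is free => place at 6.
209 hashes to 3; slot 3 is free => place at 3.
200 hashes to 6; 6 taken => place at 7.
865 hashes to 8; slot 8 is free => place at 8.
667 hashes to 8; 8 taken => place at 9.
398 hashes to 6; 6,7 taken => place at 10.
Table: [-, -, -, 209, -, -, 420, 200, 865, 667, 398]

3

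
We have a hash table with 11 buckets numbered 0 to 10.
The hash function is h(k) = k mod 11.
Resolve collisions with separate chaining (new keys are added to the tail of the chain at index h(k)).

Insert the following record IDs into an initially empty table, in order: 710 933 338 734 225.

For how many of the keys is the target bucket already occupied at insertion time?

1

710 → bucket 6
933 → bucket 9
338 → bucket 8
734 → bucket 8 (collision)
225 → bucket 5
Final buckets:
0: -
1: -
2: -
3: -
4: -
5: 225
6: 710
7: -
8: 338 -> 734
9: 933
10: -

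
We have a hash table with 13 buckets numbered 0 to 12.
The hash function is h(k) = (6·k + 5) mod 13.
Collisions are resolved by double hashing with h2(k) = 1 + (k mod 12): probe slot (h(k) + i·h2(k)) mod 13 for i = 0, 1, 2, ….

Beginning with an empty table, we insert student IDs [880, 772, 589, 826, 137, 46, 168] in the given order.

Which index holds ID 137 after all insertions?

880: h=7 → slot 7
772: h=9 → slot 9
589: h=3 → slot 3
826: h=8 → slot 8
137: h=8, h2=6, probe 8,1 → slot 1
46: h=8, h2=11, probe 8,6 → slot 6
168: h=12 → slot 12
Table: [-, 137, -, 589, -, -, 46, 880, 826, 772, -, -, 168]

1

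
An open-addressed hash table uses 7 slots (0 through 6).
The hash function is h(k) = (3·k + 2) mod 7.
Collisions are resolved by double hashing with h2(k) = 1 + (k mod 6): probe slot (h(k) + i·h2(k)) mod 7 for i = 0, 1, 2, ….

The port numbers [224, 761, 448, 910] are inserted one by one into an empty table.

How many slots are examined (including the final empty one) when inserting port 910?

224 hashes to 2; slot 2 is free -> place at 2.
761 hashes to 3; slot 3 is free -> place at 3.
448 hashes to 2, h2=5; 2 taken -> place at 0.
910 hashes to 2, h2=5; 2,0 taken -> place at 5.
Table: [448, ∅, 224, 761, ∅, 910, ∅]

3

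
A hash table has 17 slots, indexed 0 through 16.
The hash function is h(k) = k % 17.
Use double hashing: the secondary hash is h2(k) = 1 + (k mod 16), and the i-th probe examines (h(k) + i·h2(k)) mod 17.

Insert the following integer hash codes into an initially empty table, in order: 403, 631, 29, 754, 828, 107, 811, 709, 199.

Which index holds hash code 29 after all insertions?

Insert 403: h=12, slot 12 empty => index 12.
Insert 631: h=2, slot 2 empty => index 2.
Insert 29: h=12, h2=14, slot 12 occupied => index 9.
Insert 754: h=6, slot 6 empty => index 6.
Insert 828: h=12, h2=13, slot 12 occupied => index 8.
Insert 107: h=5, slot 5 empty => index 5.
Insert 811: h=12, h2=12, slot 12 occupied => index 7.
Insert 709: h=12, h2=6, slot 12 occupied => index 1.
Insert 199: h=12, h2=8, slot 12 occupied => index 3.
Table: [-, 709, 631, 199, -, 107, 754, 811, 828, 29, -, -, 403, -, -, -, -]

9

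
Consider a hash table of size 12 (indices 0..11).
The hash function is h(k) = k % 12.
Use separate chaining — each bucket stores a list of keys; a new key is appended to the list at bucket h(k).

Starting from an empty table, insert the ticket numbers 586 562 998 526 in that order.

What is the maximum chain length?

3

586 → bucket 10
562 → bucket 10 (collision)
998 → bucket 2
526 → bucket 10 (collision)
Final buckets:
0: -
1: -
2: 998
3: -
4: -
5: -
6: -
7: -
8: -
9: -
10: 586 -> 562 -> 526
11: -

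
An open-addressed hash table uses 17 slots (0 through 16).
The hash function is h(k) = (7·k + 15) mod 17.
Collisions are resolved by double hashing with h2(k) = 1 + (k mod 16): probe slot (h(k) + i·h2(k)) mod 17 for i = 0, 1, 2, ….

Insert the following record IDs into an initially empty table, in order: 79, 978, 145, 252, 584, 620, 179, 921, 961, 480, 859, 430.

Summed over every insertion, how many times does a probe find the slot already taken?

10

79: h=7 → slot 7
978: h=10 → slot 10
145: h=10, h2=2, probe 10,12 → slot 12
252: h=11 → slot 11
584: h=6 → slot 6
620: h=3 → slot 3
179: h=10, h2=4, probe 10,14 → slot 14
921: h=2 → slot 2
961: h=10, h2=2, probe 10,12,14,16 → slot 16
480: h=9 → slot 9
859: h=10, h2=12, probe 10,5 → slot 5
430: h=16, h2=15, probe 16,14,12,10,8 → slot 8
Table: [∅, ∅, 921, 620, ∅, 859, 584, 79, 430, 480, 978, 252, 145, ∅, 179, ∅, 961]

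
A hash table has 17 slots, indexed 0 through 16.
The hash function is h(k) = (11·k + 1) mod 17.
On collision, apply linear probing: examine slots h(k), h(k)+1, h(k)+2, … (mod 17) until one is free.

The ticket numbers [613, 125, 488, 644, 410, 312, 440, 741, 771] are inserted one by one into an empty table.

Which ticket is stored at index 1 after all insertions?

613 hashes to 12; slot 12 is free -> place at 12.
125 hashes to 16; slot 16 is free -> place at 16.
488 hashes to 14; slot 14 is free -> place at 14.
644 hashes to 13; slot 13 is free -> place at 13.
410 hashes to 6; slot 6 is free -> place at 6.
312 hashes to 16; 16 taken -> place at 0.
440 hashes to 13; 13,14 taken -> place at 15.
741 hashes to 9; slot 9 is free -> place at 9.
771 hashes to 16; 16,0 taken -> place at 1.
Table: [312, 771, _, _, _, _, 410, _, _, 741, _, _, 613, 644, 488, 440, 125]

771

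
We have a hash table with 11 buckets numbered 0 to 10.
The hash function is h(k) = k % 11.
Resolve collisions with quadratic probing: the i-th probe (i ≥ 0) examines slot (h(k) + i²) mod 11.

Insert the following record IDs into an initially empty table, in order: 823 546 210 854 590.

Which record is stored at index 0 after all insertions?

823 hashes to 9; slot 9 is free => place at 9.
546 hashes to 7; slot 7 is free => place at 7.
210 hashes to 1; slot 1 is free => place at 1.
854 hashes to 7; 7 taken => place at 8.
590 hashes to 7; 7,8 taken => place at 0.
Table: [590, 210, -, -, -, -, -, 546, 854, 823, -]

590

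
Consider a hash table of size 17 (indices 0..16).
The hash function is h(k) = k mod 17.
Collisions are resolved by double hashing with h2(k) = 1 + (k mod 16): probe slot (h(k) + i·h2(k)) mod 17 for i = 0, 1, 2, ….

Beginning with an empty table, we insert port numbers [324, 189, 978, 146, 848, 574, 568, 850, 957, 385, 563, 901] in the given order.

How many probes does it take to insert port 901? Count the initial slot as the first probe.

3

Insert 324: h=1, slot 1 empty -> index 1.
Insert 189: h=2, slot 2 empty -> index 2.
Insert 978: h=9, slot 9 empty -> index 9.
Insert 146: h=10, slot 10 empty -> index 10.
Insert 848: h=15, slot 15 empty -> index 15.
Insert 574: h=13, slot 13 empty -> index 13.
Insert 568: h=7, slot 7 empty -> index 7.
Insert 850: h=0, slot 0 empty -> index 0.
Insert 957: h=5, slot 5 empty -> index 5.
Insert 385: h=11, slot 11 empty -> index 11.
Insert 563: h=2, h2=4, slot 2 occupied -> index 6.
Insert 901: h=0, h2=6, slots 0,6 occupied -> index 12.
Table: [850, 324, 189, -, -, 957, 563, 568, -, 978, 146, 385, 901, 574, -, 848, -]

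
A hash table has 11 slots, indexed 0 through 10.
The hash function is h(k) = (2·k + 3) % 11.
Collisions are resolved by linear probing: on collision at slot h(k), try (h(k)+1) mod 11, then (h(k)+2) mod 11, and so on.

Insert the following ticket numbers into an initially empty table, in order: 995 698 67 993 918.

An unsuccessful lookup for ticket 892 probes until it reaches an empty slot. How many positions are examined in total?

2

995 hashes to 2; slot 2 is free => place at 2.
698 hashes to 2; 2 taken => place at 3.
67 hashes to 5; slot 5 is free => place at 5.
993 hashes to 9; slot 9 is free => place at 9.
918 hashes to 2; 2,3 taken => place at 4.
Table: [-, -, 995, 698, 918, 67, -, -, -, 993, -]
Lookup 892: h=5, probe 5,6 → slot 6 empty, not found.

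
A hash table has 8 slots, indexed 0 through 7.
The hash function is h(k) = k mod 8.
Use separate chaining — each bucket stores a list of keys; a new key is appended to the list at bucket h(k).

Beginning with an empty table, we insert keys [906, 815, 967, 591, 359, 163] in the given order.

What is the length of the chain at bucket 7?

Insert 906: h=2, bucket 2 empty → new chain.
Insert 815: h=7, bucket 7 empty → new chain.
Insert 967: h=7, bucket 7 nonempty → append to chain.
Insert 591: h=7, bucket 7 nonempty → append to chain.
Insert 359: h=7, bucket 7 nonempty → append to chain.
Insert 163: h=3, bucket 3 empty → new chain.
Final buckets:
0: _
1: _
2: 906
3: 163
4: _
5: _
6: _
7: 815 -> 967 -> 591 -> 359

4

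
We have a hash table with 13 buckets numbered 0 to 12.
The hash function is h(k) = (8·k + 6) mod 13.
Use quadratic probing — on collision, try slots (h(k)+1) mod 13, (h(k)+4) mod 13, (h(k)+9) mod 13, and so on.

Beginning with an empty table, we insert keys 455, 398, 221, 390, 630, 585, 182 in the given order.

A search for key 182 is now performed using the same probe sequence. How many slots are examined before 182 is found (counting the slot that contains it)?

455: h=6 => slot 6
398: h=5 => slot 5
221: h=6, probe 6,7 => slot 7
390: h=6, probe 6,7,10 => slot 10
630: h=2 => slot 2
585: h=6, probe 6,7,10,2,9 => slot 9
182: h=6, probe 6,7,10,2,9,5,3 => slot 3
Table: [_, _, 630, 182, _, 398, 455, 221, _, 585, 390, _, _]
Lookup 182: h=6, probe 6,7,10,2,9,5,3 → found at 3.

7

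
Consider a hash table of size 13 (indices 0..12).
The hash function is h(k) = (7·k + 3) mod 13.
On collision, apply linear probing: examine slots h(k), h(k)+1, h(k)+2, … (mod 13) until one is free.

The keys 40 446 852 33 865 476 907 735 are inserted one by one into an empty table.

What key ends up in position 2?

40 hashes to 10; slot 10 is free => place at 10.
446 hashes to 5; slot 5 is free => place at 5.
852 hashes to 0; slot 0 is free => place at 0.
33 hashes to 0; 0 taken => place at 1.
865 hashes to 0; 0,1 taken => place at 2.
476 hashes to 7; slot 7 is free => place at 7.
907 hashes to 8; slot 8 is free => place at 8.
735 hashes to 0; 0,1,2 taken => place at 3.
Table: [852, 33, 865, 735, —, 446, —, 476, 907, —, 40, —, —]

865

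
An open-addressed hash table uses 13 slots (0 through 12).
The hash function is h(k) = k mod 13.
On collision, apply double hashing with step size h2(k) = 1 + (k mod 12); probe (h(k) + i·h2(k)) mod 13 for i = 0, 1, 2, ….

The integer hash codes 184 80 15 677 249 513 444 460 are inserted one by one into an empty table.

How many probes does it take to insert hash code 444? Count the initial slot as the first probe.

184 hashes to 2; slot 2 is free -> place at 2.
80 hashes to 2, h2=9; 2 taken -> place at 11.
15 hashes to 2, h2=4; 2 taken -> place at 6.
677 hashes to 1; slot 1 is free -> place at 1.
249 hashes to 2, h2=10; 2 taken -> place at 12.
513 hashes to 6, h2=10; 6 taken -> place at 3.
444 hashes to 2, h2=1; 2,3 taken -> place at 4.
460 hashes to 5; slot 5 is free -> place at 5.
Table: [-, 677, 184, 513, 444, 460, 15, -, -, -, -, 80, 249]

3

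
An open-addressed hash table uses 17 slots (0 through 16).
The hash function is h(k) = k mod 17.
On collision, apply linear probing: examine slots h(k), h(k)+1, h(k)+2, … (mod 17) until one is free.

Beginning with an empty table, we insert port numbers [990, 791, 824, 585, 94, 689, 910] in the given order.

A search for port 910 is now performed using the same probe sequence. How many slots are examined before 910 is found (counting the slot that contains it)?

4

990: h=4 → slot 4
791: h=9 → slot 9
824: h=8 → slot 8
585: h=7 → slot 7
94: h=9, probe 9,10 → slot 10
689: h=9, probe 9,10,11 → slot 11
910: h=9, probe 9,10,11,12 → slot 12
Table: [_, _, _, _, 990, _, _, 585, 824, 791, 94, 689, 910, _, _, _, _]
Lookup 910: h=9, probe 9,10,11,12 → found at 12.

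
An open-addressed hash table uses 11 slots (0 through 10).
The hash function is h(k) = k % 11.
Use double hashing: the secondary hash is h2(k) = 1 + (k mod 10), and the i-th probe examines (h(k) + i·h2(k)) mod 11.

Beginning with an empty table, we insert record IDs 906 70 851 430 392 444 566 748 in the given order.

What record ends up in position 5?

70

Insert 906: h=4, slot 4 empty => index 4.
Insert 70: h=4, h2=1, slot 4 occupied => index 5.
Insert 851: h=4, h2=2, slot 4 occupied => index 6.
Insert 430: h=1, slot 1 empty => index 1.
Insert 392: h=7, slot 7 empty => index 7.
Insert 444: h=4, h2=5, slot 4 occupied => index 9.
Insert 566: h=5, h2=7, slots 5,1 occupied => index 8.
Insert 748: h=0, slot 0 empty => index 0.
Table: [748, 430, _, _, 906, 70, 851, 392, 566, 444, _]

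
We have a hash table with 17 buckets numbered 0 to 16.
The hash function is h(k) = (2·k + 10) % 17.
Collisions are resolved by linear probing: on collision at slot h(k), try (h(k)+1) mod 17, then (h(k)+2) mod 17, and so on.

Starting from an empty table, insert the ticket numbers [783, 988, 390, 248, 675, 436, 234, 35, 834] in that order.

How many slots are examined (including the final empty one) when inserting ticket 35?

783: h=12 → slot 12
988: h=14 → slot 14
390: h=8 → slot 8
248: h=13 → slot 13
675: h=0 → slot 0
436: h=15 → slot 15
234: h=2 → slot 2
35: h=12, probe 12,13,14,15,16 → slot 16
834: h=12, probe 12,13,14,15,16,0,1 → slot 1
Table: [675, 834, 234, ., ., ., ., ., 390, ., ., ., 783, 248, 988, 436, 35]

5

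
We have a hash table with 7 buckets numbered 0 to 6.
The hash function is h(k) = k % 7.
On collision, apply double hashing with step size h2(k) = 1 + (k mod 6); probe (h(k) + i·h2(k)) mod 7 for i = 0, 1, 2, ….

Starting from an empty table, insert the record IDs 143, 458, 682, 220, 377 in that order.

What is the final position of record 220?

4

143: h=3 -> slot 3
458: h=3, h2=3, probe 3,6 -> slot 6
682: h=3, h2=5, probe 3,1 -> slot 1
220: h=3, h2=5, probe 3,1,6,4 -> slot 4
377: h=6, h2=6, probe 6,5 -> slot 5
Table: [_, 682, _, 143, 220, 377, 458]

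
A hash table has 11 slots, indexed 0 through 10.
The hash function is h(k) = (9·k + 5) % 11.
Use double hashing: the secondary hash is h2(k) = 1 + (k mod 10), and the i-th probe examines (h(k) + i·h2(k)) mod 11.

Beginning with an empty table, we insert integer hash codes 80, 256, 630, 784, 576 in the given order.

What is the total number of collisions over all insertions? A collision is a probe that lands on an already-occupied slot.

80 hashes to 10; slot 10 is free → place at 10.
256 hashes to 10, h2=7; 10 taken → place at 6.
630 hashes to 10, h2=1; 10 taken → place at 0.
784 hashes to 10, h2=5; 10 taken → place at 4.
576 hashes to 8; slot 8 is free → place at 8.
Table: [630, -, -, -, 784, -, 256, -, 576, -, 80]

3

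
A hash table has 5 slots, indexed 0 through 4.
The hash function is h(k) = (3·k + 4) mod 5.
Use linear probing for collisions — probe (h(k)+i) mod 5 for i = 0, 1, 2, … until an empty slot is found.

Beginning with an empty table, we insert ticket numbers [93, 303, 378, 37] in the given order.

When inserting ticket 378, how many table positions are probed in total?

93 hashes to 3; slot 3 is free -> place at 3.
303 hashes to 3; 3 taken -> place at 4.
378 hashes to 3; 3,4 taken -> place at 0.
37 hashes to 0; 0 taken -> place at 1.
Table: [378, 37, _, 93, 303]

3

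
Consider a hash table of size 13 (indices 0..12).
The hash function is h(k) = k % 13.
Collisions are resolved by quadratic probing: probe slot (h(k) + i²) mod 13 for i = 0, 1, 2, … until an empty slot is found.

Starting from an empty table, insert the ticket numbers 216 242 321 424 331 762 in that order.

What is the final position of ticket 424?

12

216: h=8 → slot 8
242: h=8, probe 8,9 → slot 9
321: h=9, probe 9,10 → slot 10
424: h=8, probe 8,9,12 → slot 12
331: h=6 → slot 6
762: h=8, probe 8,9,12,4 → slot 4
Table: [_, _, _, _, 762, _, 331, _, 216, 242, 321, _, 424]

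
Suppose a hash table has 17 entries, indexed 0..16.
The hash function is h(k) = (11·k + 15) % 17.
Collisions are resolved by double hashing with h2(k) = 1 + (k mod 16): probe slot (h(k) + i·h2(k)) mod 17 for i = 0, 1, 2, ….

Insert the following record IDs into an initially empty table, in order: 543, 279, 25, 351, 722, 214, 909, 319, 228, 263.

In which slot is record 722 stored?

10

543: h=4 => slot 4
279: h=7 => slot 7
25: h=1 => slot 1
351: h=0 => slot 0
722: h=1, h2=3, probe 1,4,7,10 => slot 10
214: h=6 => slot 6
909: h=1, h2=14, probe 1,15 => slot 15
319: h=5 => slot 5
228: h=7, h2=5, probe 7,12 => slot 12
263: h=1, h2=8, probe 1,9 => slot 9
Table: [351, 25, ∅, ∅, 543, 319, 214, 279, ∅, 263, 722, ∅, 228, ∅, ∅, 909, ∅]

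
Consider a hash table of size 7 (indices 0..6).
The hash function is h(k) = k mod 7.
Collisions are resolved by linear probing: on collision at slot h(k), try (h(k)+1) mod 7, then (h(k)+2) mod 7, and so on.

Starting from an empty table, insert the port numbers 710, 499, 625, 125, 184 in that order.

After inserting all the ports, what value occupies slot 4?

625

Insert 710: h=3, slot 3 empty -> index 3.
Insert 499: h=2, slot 2 empty -> index 2.
Insert 625: h=2, slots 2,3 occupied -> index 4.
Insert 125: h=6, slot 6 empty -> index 6.
Insert 184: h=2, slots 2,3,4 occupied -> index 5.
Table: [., ., 499, 710, 625, 184, 125]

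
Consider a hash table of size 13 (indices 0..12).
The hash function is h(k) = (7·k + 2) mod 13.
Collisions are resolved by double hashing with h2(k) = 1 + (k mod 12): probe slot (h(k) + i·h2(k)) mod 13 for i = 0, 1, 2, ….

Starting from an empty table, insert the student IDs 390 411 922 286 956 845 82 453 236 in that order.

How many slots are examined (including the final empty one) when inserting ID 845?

390 hashes to 2; slot 2 is free -> place at 2.
411 hashes to 6; slot 6 is free -> place at 6.
922 hashes to 8; slot 8 is free -> place at 8.
286 hashes to 2, h2=11; 2 taken -> place at 0.
956 hashes to 12; slot 12 is free -> place at 12.
845 hashes to 2, h2=6; 2,8 taken -> place at 1.
82 hashes to 4; slot 4 is free -> place at 4.
453 hashes to 1, h2=10; 1 taken -> place at 11.
236 hashes to 3; slot 3 is free -> place at 3.
Table: [286, 845, 390, 236, 82, -, 411, -, 922, -, -, 453, 956]

3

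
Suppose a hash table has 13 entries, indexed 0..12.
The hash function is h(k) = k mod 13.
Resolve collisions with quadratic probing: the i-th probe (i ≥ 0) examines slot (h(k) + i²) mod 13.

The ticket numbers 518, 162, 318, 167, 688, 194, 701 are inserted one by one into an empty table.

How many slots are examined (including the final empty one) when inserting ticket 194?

3

518 hashes to 11; slot 11 is free → place at 11.
162 hashes to 6; slot 6 is free → place at 6.
318 hashes to 6; 6 taken → place at 7.
167 hashes to 11; 11 taken → place at 12.
688 hashes to 12; 12 taken → place at 0.
194 hashes to 12; 12,0 taken → place at 3.
701 hashes to 12; 12,0,3 taken → place at 8.
Table: [688, ∅, ∅, 194, ∅, ∅, 162, 318, 701, ∅, ∅, 518, 167]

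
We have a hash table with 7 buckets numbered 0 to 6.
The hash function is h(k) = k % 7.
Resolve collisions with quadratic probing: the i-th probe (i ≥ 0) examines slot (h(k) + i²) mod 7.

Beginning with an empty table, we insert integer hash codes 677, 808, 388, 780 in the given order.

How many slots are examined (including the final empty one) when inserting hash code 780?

3

Insert 677: h=5, slot 5 empty -> index 5.
Insert 808: h=3, slot 3 empty -> index 3.
Insert 388: h=3, slot 3 occupied -> index 4.
Insert 780: h=3, slots 3,4 occupied -> index 0.
Table: [780, ∅, ∅, 808, 388, 677, ∅]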